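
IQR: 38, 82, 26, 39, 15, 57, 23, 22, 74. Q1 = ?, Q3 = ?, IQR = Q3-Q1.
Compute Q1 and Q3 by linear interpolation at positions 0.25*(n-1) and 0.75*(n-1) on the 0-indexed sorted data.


Sorted: 15, 22, 23, 26, 38, 39, 57, 74, 82
Q1 (25th %ile) = 23.0000
Q3 (75th %ile) = 57.0000
IQR = 57.0000 - 23.0000 = 34.0000

IQR = 34.0000


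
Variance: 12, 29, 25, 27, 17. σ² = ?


Mean = 22.0000
Squared deviations: 100.0000, 49.0000, 9.0000, 25.0000, 25.0000
Sum = 208.0000
Variance = 208.0000/5 = 41.6000

Variance = 41.6000


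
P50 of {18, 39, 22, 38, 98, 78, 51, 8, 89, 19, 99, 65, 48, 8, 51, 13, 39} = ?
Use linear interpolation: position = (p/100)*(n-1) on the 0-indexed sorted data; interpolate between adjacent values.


Sorted: 8, 8, 13, 18, 19, 22, 38, 39, 39, 48, 51, 51, 65, 78, 89, 98, 99
n = 17
Index = 50/100 * 16 = 8.0000
Lower = data[8] = 39, Upper = data[9] = 48
P50 = 39 + 0*(9) = 39.0000

P50 = 39.0000


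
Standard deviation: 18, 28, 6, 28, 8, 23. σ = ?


Mean = 18.5000
Variance = 77.9167
SD = sqrt(77.9167) = 8.8270

SD = 8.8270


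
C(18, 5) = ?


C(18,5) = 18!/(5! × 13!)
= 6402373705728000/(120 × 6227020800)
= 8568

C(18,5) = 8568


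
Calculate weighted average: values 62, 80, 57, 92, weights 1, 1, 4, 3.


Numerator = 62*1 + 80*1 + 57*4 + 92*3 = 646
Denominator = 1 + 1 + 4 + 3 = 9
WM = 646/9 = 71.7778

WM = 71.7778


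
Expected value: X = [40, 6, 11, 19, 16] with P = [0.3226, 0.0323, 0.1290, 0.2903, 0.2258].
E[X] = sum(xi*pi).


E[X] = 40*0.3226 + 6*0.0323 + 11*0.1290 + 19*0.2903 + 16*0.2258
= 12.9040 + 0.1938 + 1.4190 + 5.5157 + 3.6128
= 23.6453

E[X] = 23.6453


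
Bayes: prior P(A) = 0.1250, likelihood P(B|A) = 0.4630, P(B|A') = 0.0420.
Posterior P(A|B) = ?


P(B) = P(B|A)*P(A) + P(B|A')*P(A')
= 0.4630*0.1250 + 0.0420*0.8750
= 0.057875 + 0.036750 = 0.094625
P(A|B) = 0.057875/0.094625 = 0.6116

P(A|B) = 0.6116


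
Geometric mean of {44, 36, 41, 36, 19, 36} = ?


Product = 44 × 36 × 41 × 36 × 19 × 36 = 1599181056
GM = 1599181056^(1/6) = 34.1966

GM = 34.1966


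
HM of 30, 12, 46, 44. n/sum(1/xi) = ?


Sum of reciprocals = 1/30 + 1/12 + 1/46 + 1/44 = 0.161133
HM = 4/0.161133 = 24.8242

HM = 24.8242


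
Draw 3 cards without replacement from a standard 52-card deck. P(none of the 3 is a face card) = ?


P(no face cards) = (40/52) × (39/51) × (38/50)
= 0.4471

P = 0.4471


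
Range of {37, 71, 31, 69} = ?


Max = 71, Min = 31
Range = 71 - 31 = 40

Range = 40


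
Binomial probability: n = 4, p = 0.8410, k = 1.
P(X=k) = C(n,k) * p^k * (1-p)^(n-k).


C(4,1) = 4
p^1 = 0.841000
(1-p)^3 = 0.004020
P = 4 * 0.841000 * 0.004020 = 0.0135

P(X=1) = 0.0135


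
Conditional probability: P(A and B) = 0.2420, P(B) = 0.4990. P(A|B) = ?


P(A|B) = 0.2420/0.4990 = 0.4850

P(A|B) = 0.4850


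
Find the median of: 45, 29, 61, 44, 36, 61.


Sorted: 29, 36, 44, 45, 61, 61
n = 6 (even)
Middle values: 44 and 45
Median = (44+45)/2 = 44.5000

Median = 44.5000


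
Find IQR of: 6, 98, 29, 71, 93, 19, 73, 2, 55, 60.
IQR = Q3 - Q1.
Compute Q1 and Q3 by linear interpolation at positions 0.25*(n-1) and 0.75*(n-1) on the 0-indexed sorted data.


Sorted: 2, 6, 19, 29, 55, 60, 71, 73, 93, 98
Q1 (25th %ile) = 21.5000
Q3 (75th %ile) = 72.5000
IQR = 72.5000 - 21.5000 = 51.0000

IQR = 51.0000


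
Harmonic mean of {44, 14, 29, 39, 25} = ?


Sum of reciprocals = 1/44 + 1/14 + 1/29 + 1/39 + 1/25 = 0.194280
HM = 5/0.194280 = 25.7361

HM = 25.7361


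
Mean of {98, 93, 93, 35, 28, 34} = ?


Sum = 98 + 93 + 93 + 35 + 28 + 34 = 381
n = 6
Mean = 381/6 = 63.5000

Mean = 63.5000


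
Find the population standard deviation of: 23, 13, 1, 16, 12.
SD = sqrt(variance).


Mean = 13.0000
Variance = 50.8000
SD = sqrt(50.8000) = 7.1274

SD = 7.1274


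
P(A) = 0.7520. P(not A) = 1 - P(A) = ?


P(not A) = 1 - 0.7520 = 0.2480

P(not A) = 0.2480


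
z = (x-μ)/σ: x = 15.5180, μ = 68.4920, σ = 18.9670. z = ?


z = (15.5180 - 68.4920)/18.9670
= -52.9740/18.9670
= -2.7930

z = -2.7930


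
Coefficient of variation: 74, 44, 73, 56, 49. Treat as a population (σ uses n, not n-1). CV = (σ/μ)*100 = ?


Mean = 59.2000
SD = 12.2866
CV = (12.2866/59.2000)*100 = 20.7544%

CV = 20.7544%


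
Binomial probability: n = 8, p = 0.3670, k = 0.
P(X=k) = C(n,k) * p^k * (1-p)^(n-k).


C(8,0) = 1
p^0 = 1.000000
(1-p)^8 = 0.025777
P = 1 * 1.000000 * 0.025777 = 0.0258

P(X=0) = 0.0258


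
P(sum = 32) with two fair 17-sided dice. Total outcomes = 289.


Total outcomes = 17×17 = 289
Favorable (sum = 32): 3
P = 3/289 = 0.0104

P = 0.0104


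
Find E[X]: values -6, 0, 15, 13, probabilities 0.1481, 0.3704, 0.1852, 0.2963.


E[X] = -6*0.1481 + 0*0.3704 + 15*0.1852 + 13*0.2963
= -0.8886 + 0 + 2.7780 + 3.8519
= 5.7413

E[X] = 5.7413


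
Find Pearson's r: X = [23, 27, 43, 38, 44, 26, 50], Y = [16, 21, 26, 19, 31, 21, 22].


Mean X = 35.8571, Mean Y = 22.2857
SD X = 9.731078, SD Y = 4.526566
Cov = 27.326531
r = 27.326531/(9.731078*4.526566) = 0.6204

r = 0.6204


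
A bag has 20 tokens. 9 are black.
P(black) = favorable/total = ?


P = 9/20 = 0.4500

P = 0.4500


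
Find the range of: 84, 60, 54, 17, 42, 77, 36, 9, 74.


Max = 84, Min = 9
Range = 84 - 9 = 75

Range = 75


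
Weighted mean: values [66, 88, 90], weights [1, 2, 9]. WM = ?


Numerator = 66*1 + 88*2 + 90*9 = 1052
Denominator = 1 + 2 + 9 = 12
WM = 1052/12 = 87.6667

WM = 87.6667


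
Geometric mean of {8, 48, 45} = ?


Product = 8 × 48 × 45 = 17280
GM = 17280^(1/3) = 25.8532

GM = 25.8532


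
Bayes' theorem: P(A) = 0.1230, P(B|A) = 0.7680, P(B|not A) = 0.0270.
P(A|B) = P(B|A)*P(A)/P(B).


P(B) = P(B|A)*P(A) + P(B|A')*P(A')
= 0.7680*0.1230 + 0.0270*0.8770
= 0.094464 + 0.023679 = 0.118143
P(A|B) = 0.094464/0.118143 = 0.7996

P(A|B) = 0.7996


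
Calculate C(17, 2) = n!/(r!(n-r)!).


C(17,2) = 17!/(2! × 15!)
= 355687428096000/(2 × 1307674368000)
= 136

C(17,2) = 136


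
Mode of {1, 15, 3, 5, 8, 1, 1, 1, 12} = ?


Frequencies: 1:4, 3:1, 5:1, 8:1, 12:1, 15:1
Max frequency = 4
Mode = 1

Mode = 1


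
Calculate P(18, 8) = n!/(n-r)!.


P(18,8) = 18!/10!
= 6402373705728000/3628800
= 1764322560

P(18,8) = 1764322560


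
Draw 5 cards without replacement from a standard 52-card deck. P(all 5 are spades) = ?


P(all spades) = (13/52) × (12/51) × (11/50) × (10/49) × (9/48)
= 0.0005

P = 0.0005


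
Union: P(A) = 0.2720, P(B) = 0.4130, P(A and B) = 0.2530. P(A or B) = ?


P(A∪B) = 0.2720 + 0.4130 - 0.2530
= 0.6850 - 0.2530
= 0.4320

P(A∪B) = 0.4320


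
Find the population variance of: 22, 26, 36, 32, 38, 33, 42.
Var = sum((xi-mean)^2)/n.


Mean = 32.7143
Squared deviations: 114.7959, 45.0816, 10.7959, 0.5102, 27.9388, 0.0816, 86.2245
Sum = 285.4286
Variance = 285.4286/7 = 40.7755

Variance = 40.7755


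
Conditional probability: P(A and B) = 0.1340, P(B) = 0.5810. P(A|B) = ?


P(A|B) = 0.1340/0.5810 = 0.2306

P(A|B) = 0.2306


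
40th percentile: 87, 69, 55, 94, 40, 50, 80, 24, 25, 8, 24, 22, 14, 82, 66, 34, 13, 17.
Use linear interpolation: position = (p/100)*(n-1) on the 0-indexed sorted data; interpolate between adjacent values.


Sorted: 8, 13, 14, 17, 22, 24, 24, 25, 34, 40, 50, 55, 66, 69, 80, 82, 87, 94
n = 18
Index = 40/100 * 17 = 6.8000
Lower = data[6] = 24, Upper = data[7] = 25
P40 = 24 + 0.8000*(1) = 24.8000

P40 = 24.8000


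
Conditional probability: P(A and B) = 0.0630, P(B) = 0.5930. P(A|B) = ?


P(A|B) = 0.0630/0.5930 = 0.1062

P(A|B) = 0.1062


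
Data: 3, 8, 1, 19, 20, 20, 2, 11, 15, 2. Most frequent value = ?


Frequencies: 1:1, 2:2, 3:1, 8:1, 11:1, 15:1, 19:1, 20:2
Max frequency = 2
Mode = 2, 20

Mode = 2, 20


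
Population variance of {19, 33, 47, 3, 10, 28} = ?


Mean = 23.3333
Squared deviations: 18.7778, 93.4444, 560.1111, 413.4444, 177.7778, 21.7778
Sum = 1285.3333
Variance = 1285.3333/6 = 214.2222

Variance = 214.2222


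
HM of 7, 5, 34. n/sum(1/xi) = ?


Sum of reciprocals = 1/7 + 1/5 + 1/34 = 0.372269
HM = 3/0.372269 = 8.0587

HM = 8.0587


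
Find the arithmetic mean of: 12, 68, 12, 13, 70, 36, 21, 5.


Sum = 12 + 68 + 12 + 13 + 70 + 36 + 21 + 5 = 237
n = 8
Mean = 237/8 = 29.6250

Mean = 29.6250


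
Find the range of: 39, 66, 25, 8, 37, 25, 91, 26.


Max = 91, Min = 8
Range = 91 - 8 = 83

Range = 83


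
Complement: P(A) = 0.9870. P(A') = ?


P(not A) = 1 - 0.9870 = 0.0130

P(not A) = 0.0130


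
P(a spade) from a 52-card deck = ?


13 spades in 52 cards
P = 13/52 = 0.2500

P = 0.2500


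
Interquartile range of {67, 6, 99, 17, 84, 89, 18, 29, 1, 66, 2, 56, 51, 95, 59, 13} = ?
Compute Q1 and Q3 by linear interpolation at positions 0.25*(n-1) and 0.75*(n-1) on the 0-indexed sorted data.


Sorted: 1, 2, 6, 13, 17, 18, 29, 51, 56, 59, 66, 67, 84, 89, 95, 99
Q1 (25th %ile) = 16.0000
Q3 (75th %ile) = 71.2500
IQR = 71.2500 - 16.0000 = 55.2500

IQR = 55.2500


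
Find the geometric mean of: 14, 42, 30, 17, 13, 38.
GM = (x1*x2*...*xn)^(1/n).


Product = 14 × 42 × 30 × 17 × 13 × 38 = 148140720
GM = 148140720^(1/6) = 23.0027

GM = 23.0027


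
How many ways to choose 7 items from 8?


C(8,7) = 8!/(7! × 1!)
= 40320/(5040 × 1)
= 8

C(8,7) = 8


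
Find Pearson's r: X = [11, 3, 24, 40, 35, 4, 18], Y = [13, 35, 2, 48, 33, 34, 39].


Mean X = 19.2857, Mean Y = 29.1429
SD X = 13.455899, SD Y = 14.749611
Cov = 39.244898
r = 39.244898/(13.455899*14.749611) = 0.1977

r = 0.1977


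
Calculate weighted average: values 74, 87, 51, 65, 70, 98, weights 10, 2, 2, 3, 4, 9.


Numerator = 74*10 + 87*2 + 51*2 + 65*3 + 70*4 + 98*9 = 2373
Denominator = 10 + 2 + 2 + 3 + 4 + 9 = 30
WM = 2373/30 = 79.1000

WM = 79.1000


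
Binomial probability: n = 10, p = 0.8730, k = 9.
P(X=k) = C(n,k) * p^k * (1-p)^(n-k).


C(10,9) = 10
p^9 = 0.294529
(1-p)^1 = 0.127000
P = 10 * 0.294529 * 0.127000 = 0.3741

P(X=9) = 0.3741


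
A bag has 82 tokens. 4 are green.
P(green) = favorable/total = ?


P = 4/82 = 0.0488

P = 0.0488


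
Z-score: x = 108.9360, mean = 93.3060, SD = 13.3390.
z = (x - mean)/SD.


z = (108.9360 - 93.3060)/13.3390
= 15.6300/13.3390
= 1.1718

z = 1.1718


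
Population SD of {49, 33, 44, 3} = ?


Mean = 32.2500
Variance = 318.6875
SD = sqrt(318.6875) = 17.8518

SD = 17.8518


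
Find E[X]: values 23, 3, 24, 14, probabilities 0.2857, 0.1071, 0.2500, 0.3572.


E[X] = 23*0.2857 + 3*0.1071 + 24*0.2500 + 14*0.3572
= 6.5711 + 0.3213 + 6.0000 + 5.0008
= 17.8932

E[X] = 17.8932


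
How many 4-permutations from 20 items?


P(20,4) = 20!/16!
= 2432902008176640000/20922789888000
= 116280

P(20,4) = 116280


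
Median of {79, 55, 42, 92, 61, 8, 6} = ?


Sorted: 6, 8, 42, 55, 61, 79, 92
n = 7 (odd)
Middle value = 55

Median = 55


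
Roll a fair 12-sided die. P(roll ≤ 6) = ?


Favorable outcomes (roll ≤ 6): 6
Total outcomes = 12
P = 6/12 = 0.5000

P = 0.5000


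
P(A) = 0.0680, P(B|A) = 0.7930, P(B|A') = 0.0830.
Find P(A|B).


P(B) = P(B|A)*P(A) + P(B|A')*P(A')
= 0.7930*0.0680 + 0.0830*0.9320
= 0.053924 + 0.077356 = 0.131280
P(A|B) = 0.053924/0.131280 = 0.4108

P(A|B) = 0.4108


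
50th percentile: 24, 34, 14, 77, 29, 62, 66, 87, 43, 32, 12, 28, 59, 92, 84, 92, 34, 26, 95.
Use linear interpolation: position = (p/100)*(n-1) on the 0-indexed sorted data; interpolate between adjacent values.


Sorted: 12, 14, 24, 26, 28, 29, 32, 34, 34, 43, 59, 62, 66, 77, 84, 87, 92, 92, 95
n = 19
Index = 50/100 * 18 = 9.0000
Lower = data[9] = 43, Upper = data[10] = 59
P50 = 43 + 0*(16) = 43.0000

P50 = 43.0000


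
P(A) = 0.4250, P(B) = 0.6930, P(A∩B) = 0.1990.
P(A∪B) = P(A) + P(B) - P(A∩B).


P(A∪B) = 0.4250 + 0.6930 - 0.1990
= 1.1180 - 0.1990
= 0.9190

P(A∪B) = 0.9190


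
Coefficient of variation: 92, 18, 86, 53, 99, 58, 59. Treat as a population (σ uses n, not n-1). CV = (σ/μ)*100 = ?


Mean = 66.4286
SD = 26.0486
CV = (26.0486/66.4286)*100 = 39.2130%

CV = 39.2130%


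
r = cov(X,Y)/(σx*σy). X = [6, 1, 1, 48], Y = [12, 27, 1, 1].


Mean X = 14.0000, Mean Y = 10.2500
SD X = 19.735754, SD Y = 10.662434
Cov = -106.500000
r = -106.500000/(19.735754*10.662434) = -0.5061

r = -0.5061


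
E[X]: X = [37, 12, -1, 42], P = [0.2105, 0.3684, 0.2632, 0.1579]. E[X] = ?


E[X] = 37*0.2105 + 12*0.3684 - 1*0.2632 + 42*0.1579
= 7.7885 + 4.4208 - 0.2632 + 6.6318
= 18.5779

E[X] = 18.5779


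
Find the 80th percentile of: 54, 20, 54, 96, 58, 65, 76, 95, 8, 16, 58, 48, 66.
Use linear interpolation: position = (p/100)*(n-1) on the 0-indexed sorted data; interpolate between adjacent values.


Sorted: 8, 16, 20, 48, 54, 54, 58, 58, 65, 66, 76, 95, 96
n = 13
Index = 80/100 * 12 = 9.6000
Lower = data[9] = 66, Upper = data[10] = 76
P80 = 66 + 0.6000*(10) = 72.0000

P80 = 72.0000


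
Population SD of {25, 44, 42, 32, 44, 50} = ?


Mean = 39.5000
Variance = 70.5833
SD = sqrt(70.5833) = 8.4014

SD = 8.4014


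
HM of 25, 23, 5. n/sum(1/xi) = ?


Sum of reciprocals = 1/25 + 1/23 + 1/5 = 0.283478
HM = 3/0.283478 = 10.5828

HM = 10.5828


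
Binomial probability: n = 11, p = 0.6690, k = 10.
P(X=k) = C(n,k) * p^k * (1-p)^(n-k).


C(11,10) = 11
p^10 = 0.017958
(1-p)^1 = 0.331000
P = 11 * 0.017958 * 0.331000 = 0.0654

P(X=10) = 0.0654


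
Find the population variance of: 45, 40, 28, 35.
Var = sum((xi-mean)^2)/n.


Mean = 37.0000
Squared deviations: 64.0000, 9.0000, 81.0000, 4.0000
Sum = 158.0000
Variance = 158.0000/4 = 39.5000

Variance = 39.5000


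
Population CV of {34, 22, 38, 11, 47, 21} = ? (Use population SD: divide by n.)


Mean = 28.8333
SD = 12.0197
CV = (12.0197/28.8333)*100 = 41.6867%

CV = 41.6867%


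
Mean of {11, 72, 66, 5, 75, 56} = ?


Sum = 11 + 72 + 66 + 5 + 75 + 56 = 285
n = 6
Mean = 285/6 = 47.5000

Mean = 47.5000


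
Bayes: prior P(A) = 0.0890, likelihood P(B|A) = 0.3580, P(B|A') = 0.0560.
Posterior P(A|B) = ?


P(B) = P(B|A)*P(A) + P(B|A')*P(A')
= 0.3580*0.0890 + 0.0560*0.9110
= 0.031862 + 0.051016 = 0.082878
P(A|B) = 0.031862/0.082878 = 0.3844

P(A|B) = 0.3844


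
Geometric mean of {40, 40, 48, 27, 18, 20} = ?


Product = 40 × 40 × 48 × 27 × 18 × 20 = 746496000
GM = 746496000^(1/6) = 30.1188

GM = 30.1188


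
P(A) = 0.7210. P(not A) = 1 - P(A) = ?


P(not A) = 1 - 0.7210 = 0.2790

P(not A) = 0.2790


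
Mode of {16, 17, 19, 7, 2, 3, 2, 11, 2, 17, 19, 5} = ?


Frequencies: 2:3, 3:1, 5:1, 7:1, 11:1, 16:1, 17:2, 19:2
Max frequency = 3
Mode = 2

Mode = 2


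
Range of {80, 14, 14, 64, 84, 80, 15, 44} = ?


Max = 84, Min = 14
Range = 84 - 14 = 70

Range = 70


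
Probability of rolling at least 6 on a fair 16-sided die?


Favorable outcomes (roll ≥ 6): 11
Total outcomes = 16
P = 11/16 = 0.6875

P = 0.6875


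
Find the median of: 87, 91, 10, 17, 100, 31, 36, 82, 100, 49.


Sorted: 10, 17, 31, 36, 49, 82, 87, 91, 100, 100
n = 10 (even)
Middle values: 49 and 82
Median = (49+82)/2 = 65.5000

Median = 65.5000


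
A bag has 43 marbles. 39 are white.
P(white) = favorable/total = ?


P = 39/43 = 0.9070

P = 0.9070


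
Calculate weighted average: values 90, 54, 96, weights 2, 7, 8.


Numerator = 90*2 + 54*7 + 96*8 = 1326
Denominator = 2 + 7 + 8 = 17
WM = 1326/17 = 78.0000

WM = 78.0000


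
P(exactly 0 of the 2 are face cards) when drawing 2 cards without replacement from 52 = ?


Hypergeometric: P(X=0) = C(12,0)·C(40,2) / C(52,2)
= 1 × 780 / 1326
= 780/1326 = 0.5882

P = 0.5882


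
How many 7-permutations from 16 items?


P(16,7) = 16!/9!
= 20922789888000/362880
= 57657600

P(16,7) = 57657600


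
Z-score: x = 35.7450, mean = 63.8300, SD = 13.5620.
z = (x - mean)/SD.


z = (35.7450 - 63.8300)/13.5620
= -28.0850/13.5620
= -2.0709

z = -2.0709


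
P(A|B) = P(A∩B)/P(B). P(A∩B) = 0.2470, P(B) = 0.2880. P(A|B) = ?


P(A|B) = 0.2470/0.2880 = 0.8576

P(A|B) = 0.8576


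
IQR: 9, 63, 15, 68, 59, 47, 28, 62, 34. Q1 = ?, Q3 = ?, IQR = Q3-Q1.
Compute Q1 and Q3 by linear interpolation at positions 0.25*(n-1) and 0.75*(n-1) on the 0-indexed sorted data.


Sorted: 9, 15, 28, 34, 47, 59, 62, 63, 68
Q1 (25th %ile) = 28.0000
Q3 (75th %ile) = 62.0000
IQR = 62.0000 - 28.0000 = 34.0000

IQR = 34.0000


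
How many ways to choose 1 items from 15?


C(15,1) = 15!/(1! × 14!)
= 1307674368000/(1 × 87178291200)
= 15

C(15,1) = 15


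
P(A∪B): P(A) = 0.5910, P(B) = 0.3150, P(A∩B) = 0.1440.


P(A∪B) = 0.5910 + 0.3150 - 0.1440
= 0.9060 - 0.1440
= 0.7620

P(A∪B) = 0.7620


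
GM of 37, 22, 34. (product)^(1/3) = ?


Product = 37 × 22 × 34 = 27676
GM = 27676^(1/3) = 30.2483

GM = 30.2483


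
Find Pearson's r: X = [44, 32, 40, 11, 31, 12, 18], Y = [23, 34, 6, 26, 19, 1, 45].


Mean X = 26.8571, Mean Y = 22.0000
SD X = 12.310606, SD Y = 14.121918
Cov = -14.142857
r = -14.142857/(12.310606*14.121918) = -0.0814

r = -0.0814


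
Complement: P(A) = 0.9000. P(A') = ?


P(not A) = 1 - 0.9000 = 0.1000

P(not A) = 0.1000


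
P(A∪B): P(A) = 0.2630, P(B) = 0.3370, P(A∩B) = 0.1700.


P(A∪B) = 0.2630 + 0.3370 - 0.1700
= 0.6000 - 0.1700
= 0.4300

P(A∪B) = 0.4300


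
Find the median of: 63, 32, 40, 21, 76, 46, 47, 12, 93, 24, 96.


Sorted: 12, 21, 24, 32, 40, 46, 47, 63, 76, 93, 96
n = 11 (odd)
Middle value = 46

Median = 46


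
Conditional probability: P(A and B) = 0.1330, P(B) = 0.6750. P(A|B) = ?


P(A|B) = 0.1330/0.6750 = 0.1970

P(A|B) = 0.1970


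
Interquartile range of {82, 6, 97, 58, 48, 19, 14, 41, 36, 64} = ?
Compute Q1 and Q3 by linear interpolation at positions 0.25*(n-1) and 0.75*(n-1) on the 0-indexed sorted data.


Sorted: 6, 14, 19, 36, 41, 48, 58, 64, 82, 97
Q1 (25th %ile) = 23.2500
Q3 (75th %ile) = 62.5000
IQR = 62.5000 - 23.2500 = 39.2500

IQR = 39.2500


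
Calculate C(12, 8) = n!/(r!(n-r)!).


C(12,8) = 12!/(8! × 4!)
= 479001600/(40320 × 24)
= 495

C(12,8) = 495


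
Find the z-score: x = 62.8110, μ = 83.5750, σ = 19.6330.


z = (62.8110 - 83.5750)/19.6330
= -20.7640/19.6330
= -1.0576

z = -1.0576


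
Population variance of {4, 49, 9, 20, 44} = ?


Mean = 25.2000
Squared deviations: 449.4400, 566.4400, 262.4400, 27.0400, 353.4400
Sum = 1658.8000
Variance = 1658.8000/5 = 331.7600

Variance = 331.7600


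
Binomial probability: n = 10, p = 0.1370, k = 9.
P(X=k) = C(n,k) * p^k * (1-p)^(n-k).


C(10,9) = 10
p^9 = 1.700142e-08
(1-p)^1 = 0.863000
P = 10 * 1.700142e-08 * 0.863000 = 1.4672e-07

P(X=9) = 1.4672e-07


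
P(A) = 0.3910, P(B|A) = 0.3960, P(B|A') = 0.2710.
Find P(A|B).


P(B) = P(B|A)*P(A) + P(B|A')*P(A')
= 0.3960*0.3910 + 0.2710*0.6090
= 0.154836 + 0.165039 = 0.319875
P(A|B) = 0.154836/0.319875 = 0.4841

P(A|B) = 0.4841


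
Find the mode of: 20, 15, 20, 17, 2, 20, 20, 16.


Frequencies: 2:1, 15:1, 16:1, 17:1, 20:4
Max frequency = 4
Mode = 20

Mode = 20


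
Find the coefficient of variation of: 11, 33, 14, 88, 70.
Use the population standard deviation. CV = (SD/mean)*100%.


Mean = 43.2000
SD = 30.7207
CV = (30.7207/43.2000)*100 = 71.1127%

CV = 71.1127%


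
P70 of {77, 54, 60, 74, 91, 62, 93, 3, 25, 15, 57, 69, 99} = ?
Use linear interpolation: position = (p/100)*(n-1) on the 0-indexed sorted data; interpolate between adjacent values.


Sorted: 3, 15, 25, 54, 57, 60, 62, 69, 74, 77, 91, 93, 99
n = 13
Index = 70/100 * 12 = 8.4000
Lower = data[8] = 74, Upper = data[9] = 77
P70 = 74 + 0.4000*(3) = 75.2000

P70 = 75.2000


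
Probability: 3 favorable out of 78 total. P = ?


P = 3/78 = 0.0385

P = 0.0385


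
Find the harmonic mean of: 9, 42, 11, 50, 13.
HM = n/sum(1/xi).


Sum of reciprocals = 1/9 + 1/42 + 1/11 + 1/50 + 1/13 = 0.322753
HM = 5/0.322753 = 15.4917

HM = 15.4917


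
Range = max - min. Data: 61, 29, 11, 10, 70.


Max = 70, Min = 10
Range = 70 - 10 = 60

Range = 60


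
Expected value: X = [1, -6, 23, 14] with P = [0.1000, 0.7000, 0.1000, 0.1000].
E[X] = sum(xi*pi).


E[X] = 1*0.1000 - 6*0.7000 + 23*0.1000 + 14*0.1000
= 0.1000 - 4.2000 + 2.3000 + 1.4000
= -0.4000

E[X] = -0.4000


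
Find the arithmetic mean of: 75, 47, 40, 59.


Sum = 75 + 47 + 40 + 59 = 221
n = 4
Mean = 221/4 = 55.2500

Mean = 55.2500


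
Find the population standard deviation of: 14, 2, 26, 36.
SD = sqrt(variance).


Mean = 19.5000
Variance = 162.7500
SD = sqrt(162.7500) = 12.7574

SD = 12.7574


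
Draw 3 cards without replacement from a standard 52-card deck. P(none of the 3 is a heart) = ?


P(no hearts) = (39/52) × (38/51) × (37/50)
= 0.4135

P = 0.4135


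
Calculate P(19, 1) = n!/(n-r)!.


P(19,1) = 19!/18!
= 121645100408832000/6402373705728000
= 19

P(19,1) = 19


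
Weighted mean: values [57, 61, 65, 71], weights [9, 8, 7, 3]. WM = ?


Numerator = 57*9 + 61*8 + 65*7 + 71*3 = 1669
Denominator = 9 + 8 + 7 + 3 = 27
WM = 1669/27 = 61.8148

WM = 61.8148


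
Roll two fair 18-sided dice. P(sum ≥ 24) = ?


Total outcomes = 18×18 = 324
Favorable (sum ≥ 24): 91
P = 91/324 = 0.2809

P = 0.2809


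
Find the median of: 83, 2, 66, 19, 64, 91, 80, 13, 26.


Sorted: 2, 13, 19, 26, 64, 66, 80, 83, 91
n = 9 (odd)
Middle value = 64

Median = 64


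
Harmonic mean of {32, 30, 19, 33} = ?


Sum of reciprocals = 1/32 + 1/30 + 1/19 + 1/33 = 0.147518
HM = 4/0.147518 = 27.1153

HM = 27.1153


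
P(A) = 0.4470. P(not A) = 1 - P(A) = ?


P(not A) = 1 - 0.4470 = 0.5530

P(not A) = 0.5530


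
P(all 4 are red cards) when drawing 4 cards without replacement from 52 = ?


P(all red cards) = (26/52) × (25/51) × (24/50) × (23/49)
= 0.0552

P = 0.0552


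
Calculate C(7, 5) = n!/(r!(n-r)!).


C(7,5) = 7!/(5! × 2!)
= 5040/(120 × 2)
= 21

C(7,5) = 21


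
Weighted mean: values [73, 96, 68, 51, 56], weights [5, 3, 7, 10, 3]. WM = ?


Numerator = 73*5 + 96*3 + 68*7 + 51*10 + 56*3 = 1807
Denominator = 5 + 3 + 7 + 10 + 3 = 28
WM = 1807/28 = 64.5357

WM = 64.5357


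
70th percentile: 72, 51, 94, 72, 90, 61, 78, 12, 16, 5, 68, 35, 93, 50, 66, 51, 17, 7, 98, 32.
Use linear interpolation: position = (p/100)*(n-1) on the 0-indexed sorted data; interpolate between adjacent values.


Sorted: 5, 7, 12, 16, 17, 32, 35, 50, 51, 51, 61, 66, 68, 72, 72, 78, 90, 93, 94, 98
n = 20
Index = 70/100 * 19 = 13.3000
Lower = data[13] = 72, Upper = data[14] = 72
P70 = 72 + 0.3000*(0) = 72.0000

P70 = 72.0000


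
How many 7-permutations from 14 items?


P(14,7) = 14!/7!
= 87178291200/5040
= 17297280

P(14,7) = 17297280


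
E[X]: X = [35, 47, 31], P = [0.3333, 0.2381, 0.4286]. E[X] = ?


E[X] = 35*0.3333 + 47*0.2381 + 31*0.4286
= 11.6655 + 11.1907 + 13.2866
= 36.1428

E[X] = 36.1428


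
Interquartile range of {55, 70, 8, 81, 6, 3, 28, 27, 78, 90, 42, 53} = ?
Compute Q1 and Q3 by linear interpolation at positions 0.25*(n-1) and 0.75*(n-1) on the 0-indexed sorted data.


Sorted: 3, 6, 8, 27, 28, 42, 53, 55, 70, 78, 81, 90
Q1 (25th %ile) = 22.2500
Q3 (75th %ile) = 72.0000
IQR = 72.0000 - 22.2500 = 49.7500

IQR = 49.7500


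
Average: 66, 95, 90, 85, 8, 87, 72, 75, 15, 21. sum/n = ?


Sum = 66 + 95 + 90 + 85 + 8 + 87 + 72 + 75 + 15 + 21 = 614
n = 10
Mean = 614/10 = 61.4000

Mean = 61.4000


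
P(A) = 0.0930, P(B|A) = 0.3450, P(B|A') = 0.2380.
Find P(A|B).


P(B) = P(B|A)*P(A) + P(B|A')*P(A')
= 0.3450*0.0930 + 0.2380*0.9070
= 0.032085 + 0.215866 = 0.247951
P(A|B) = 0.032085/0.247951 = 0.1294

P(A|B) = 0.1294


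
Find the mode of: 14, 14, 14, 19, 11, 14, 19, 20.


Frequencies: 11:1, 14:4, 19:2, 20:1
Max frequency = 4
Mode = 14

Mode = 14


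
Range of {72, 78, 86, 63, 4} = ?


Max = 86, Min = 4
Range = 86 - 4 = 82

Range = 82


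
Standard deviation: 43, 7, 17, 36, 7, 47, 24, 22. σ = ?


Mean = 25.3750
Variance = 206.2344
SD = sqrt(206.2344) = 14.3609

SD = 14.3609


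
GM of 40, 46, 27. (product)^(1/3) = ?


Product = 40 × 46 × 27 = 49680
GM = 49680^(1/3) = 36.7616

GM = 36.7616


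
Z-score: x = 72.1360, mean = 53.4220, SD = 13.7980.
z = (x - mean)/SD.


z = (72.1360 - 53.4220)/13.7980
= 18.7140/13.7980
= 1.3563

z = 1.3563


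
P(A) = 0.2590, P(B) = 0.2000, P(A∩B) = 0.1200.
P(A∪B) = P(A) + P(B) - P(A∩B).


P(A∪B) = 0.2590 + 0.2000 - 0.1200
= 0.4590 - 0.1200
= 0.3390

P(A∪B) = 0.3390


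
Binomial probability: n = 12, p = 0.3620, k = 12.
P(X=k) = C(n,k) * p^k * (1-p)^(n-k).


C(12,12) = 1
p^12 = 5.064107e-06
(1-p)^0 = 1.000000
P = 1 * 5.064107e-06 * 1.000000 = 5.0641e-06

P(X=12) = 5.0641e-06


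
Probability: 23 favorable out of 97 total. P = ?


P = 23/97 = 0.2371

P = 0.2371


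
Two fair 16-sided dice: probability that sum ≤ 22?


Total outcomes = 16×16 = 256
Favorable (sum ≤ 22): 201
P = 201/256 = 0.7852

P = 0.7852


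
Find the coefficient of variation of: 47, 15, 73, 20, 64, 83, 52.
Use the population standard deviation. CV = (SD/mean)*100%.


Mean = 50.5714
SD = 23.7538
CV = (23.7538/50.5714)*100 = 46.9709%

CV = 46.9709%


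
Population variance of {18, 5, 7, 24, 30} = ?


Mean = 16.8000
Squared deviations: 1.4400, 139.2400, 96.0400, 51.8400, 174.2400
Sum = 462.8000
Variance = 462.8000/5 = 92.5600

Variance = 92.5600


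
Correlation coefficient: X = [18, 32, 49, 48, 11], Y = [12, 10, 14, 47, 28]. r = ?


Mean X = 31.6000, Mean Y = 22.2000
SD X = 15.370101, SD Y = 13.919770
Cov = 55.680000
r = 55.680000/(15.370101*13.919770) = 0.2602

r = 0.2602


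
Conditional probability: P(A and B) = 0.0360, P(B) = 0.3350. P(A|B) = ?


P(A|B) = 0.0360/0.3350 = 0.1075

P(A|B) = 0.1075


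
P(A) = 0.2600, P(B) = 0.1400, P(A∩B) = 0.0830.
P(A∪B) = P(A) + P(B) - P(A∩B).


P(A∪B) = 0.2600 + 0.1400 - 0.0830
= 0.4000 - 0.0830
= 0.3170

P(A∪B) = 0.3170


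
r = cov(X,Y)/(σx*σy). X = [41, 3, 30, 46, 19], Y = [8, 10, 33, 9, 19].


Mean X = 27.8000, Mean Y = 15.8000
SD X = 15.509997, SD Y = 9.453042
Cov = -14.640000
r = -14.640000/(15.509997*9.453042) = -0.0999

r = -0.0999


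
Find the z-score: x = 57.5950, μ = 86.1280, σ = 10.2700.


z = (57.5950 - 86.1280)/10.2700
= -28.5330/10.2700
= -2.7783

z = -2.7783


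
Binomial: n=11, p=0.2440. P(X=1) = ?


C(11,1) = 11
p^1 = 0.244000
(1-p)^10 = 0.060984
P = 11 * 0.244000 * 0.060984 = 0.1637

P(X=1) = 0.1637


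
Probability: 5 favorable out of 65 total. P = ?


P = 5/65 = 0.0769

P = 0.0769


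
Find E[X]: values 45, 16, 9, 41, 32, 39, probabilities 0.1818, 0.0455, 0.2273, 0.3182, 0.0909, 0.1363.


E[X] = 45*0.1818 + 16*0.0455 + 9*0.2273 + 41*0.3182 + 32*0.0909 + 39*0.1363
= 8.1810 + 0.7280 + 2.0457 + 13.0462 + 2.9088 + 5.3157
= 32.2254

E[X] = 32.2254


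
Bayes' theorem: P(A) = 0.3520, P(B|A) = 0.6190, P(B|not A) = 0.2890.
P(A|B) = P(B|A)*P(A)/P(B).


P(B) = P(B|A)*P(A) + P(B|A')*P(A')
= 0.6190*0.3520 + 0.2890*0.6480
= 0.217888 + 0.187272 = 0.405160
P(A|B) = 0.217888/0.405160 = 0.5378

P(A|B) = 0.5378


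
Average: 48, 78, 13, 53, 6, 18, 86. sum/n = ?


Sum = 48 + 78 + 13 + 53 + 6 + 18 + 86 = 302
n = 7
Mean = 302/7 = 43.1429

Mean = 43.1429


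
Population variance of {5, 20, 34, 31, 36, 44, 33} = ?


Mean = 29.0000
Squared deviations: 576.0000, 81.0000, 25.0000, 4.0000, 49.0000, 225.0000, 16.0000
Sum = 976.0000
Variance = 976.0000/7 = 139.4286

Variance = 139.4286


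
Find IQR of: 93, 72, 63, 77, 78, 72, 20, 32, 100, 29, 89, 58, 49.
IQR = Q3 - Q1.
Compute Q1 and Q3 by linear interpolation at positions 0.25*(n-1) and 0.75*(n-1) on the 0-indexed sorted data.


Sorted: 20, 29, 32, 49, 58, 63, 72, 72, 77, 78, 89, 93, 100
Q1 (25th %ile) = 49.0000
Q3 (75th %ile) = 78.0000
IQR = 78.0000 - 49.0000 = 29.0000

IQR = 29.0000


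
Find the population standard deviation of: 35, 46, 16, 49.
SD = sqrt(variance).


Mean = 36.5000
Variance = 167.2500
SD = sqrt(167.2500) = 12.9325

SD = 12.9325


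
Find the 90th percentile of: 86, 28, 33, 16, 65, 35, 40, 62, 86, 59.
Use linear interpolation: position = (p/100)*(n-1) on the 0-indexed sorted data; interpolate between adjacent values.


Sorted: 16, 28, 33, 35, 40, 59, 62, 65, 86, 86
n = 10
Index = 90/100 * 9 = 8.1000
Lower = data[8] = 86, Upper = data[9] = 86
P90 = 86 + 0.1000*(0) = 86.0000

P90 = 86.0000


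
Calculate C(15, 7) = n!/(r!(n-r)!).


C(15,7) = 15!/(7! × 8!)
= 1307674368000/(5040 × 40320)
= 6435

C(15,7) = 6435


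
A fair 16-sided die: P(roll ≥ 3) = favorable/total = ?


Favorable outcomes (roll ≥ 3): 14
Total outcomes = 16
P = 14/16 = 0.8750

P = 0.8750


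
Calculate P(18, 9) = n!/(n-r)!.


P(18,9) = 18!/9!
= 6402373705728000/362880
= 17643225600

P(18,9) = 17643225600


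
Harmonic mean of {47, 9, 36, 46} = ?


Sum of reciprocals = 1/47 + 1/9 + 1/36 + 1/46 = 0.181905
HM = 4/0.181905 = 21.9895

HM = 21.9895


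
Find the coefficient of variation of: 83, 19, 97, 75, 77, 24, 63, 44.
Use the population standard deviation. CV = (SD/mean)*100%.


Mean = 60.2500
SD = 26.5836
CV = (26.5836/60.2500)*100 = 44.1221%

CV = 44.1221%


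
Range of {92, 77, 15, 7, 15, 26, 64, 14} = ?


Max = 92, Min = 7
Range = 92 - 7 = 85

Range = 85


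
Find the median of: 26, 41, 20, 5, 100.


Sorted: 5, 20, 26, 41, 100
n = 5 (odd)
Middle value = 26

Median = 26


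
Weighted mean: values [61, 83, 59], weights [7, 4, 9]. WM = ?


Numerator = 61*7 + 83*4 + 59*9 = 1290
Denominator = 7 + 4 + 9 = 20
WM = 1290/20 = 64.5000

WM = 64.5000


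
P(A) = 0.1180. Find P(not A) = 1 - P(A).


P(not A) = 1 - 0.1180 = 0.8820

P(not A) = 0.8820


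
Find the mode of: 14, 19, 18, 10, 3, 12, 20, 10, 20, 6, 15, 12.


Frequencies: 3:1, 6:1, 10:2, 12:2, 14:1, 15:1, 18:1, 19:1, 20:2
Max frequency = 2
Mode = 10, 12, 20

Mode = 10, 12, 20


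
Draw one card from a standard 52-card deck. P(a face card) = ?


12 face cards in 52 cards
P = 12/52 = 0.2308

P = 0.2308


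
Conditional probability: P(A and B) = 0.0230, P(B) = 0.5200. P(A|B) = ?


P(A|B) = 0.0230/0.5200 = 0.0442

P(A|B) = 0.0442


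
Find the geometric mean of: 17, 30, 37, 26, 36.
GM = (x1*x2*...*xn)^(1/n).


Product = 17 × 30 × 37 × 26 × 36 = 17662320
GM = 17662320^(1/5) = 28.1455

GM = 28.1455


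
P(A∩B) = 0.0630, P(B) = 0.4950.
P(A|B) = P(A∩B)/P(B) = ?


P(A|B) = 0.0630/0.4950 = 0.1273

P(A|B) = 0.1273


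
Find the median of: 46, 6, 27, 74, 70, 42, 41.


Sorted: 6, 27, 41, 42, 46, 70, 74
n = 7 (odd)
Middle value = 42

Median = 42


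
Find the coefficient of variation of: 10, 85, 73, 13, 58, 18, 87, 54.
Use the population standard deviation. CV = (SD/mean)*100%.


Mean = 49.7500
SD = 29.9906
CV = (29.9906/49.7500)*100 = 60.2827%

CV = 60.2827%


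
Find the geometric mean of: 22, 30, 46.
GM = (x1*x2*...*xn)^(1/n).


Product = 22 × 30 × 46 = 30360
GM = 30360^(1/3) = 31.1961

GM = 31.1961


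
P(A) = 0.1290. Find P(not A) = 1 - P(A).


P(not A) = 1 - 0.1290 = 0.8710

P(not A) = 0.8710


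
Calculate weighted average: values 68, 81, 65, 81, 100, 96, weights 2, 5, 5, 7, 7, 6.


Numerator = 68*2 + 81*5 + 65*5 + 81*7 + 100*7 + 96*6 = 2709
Denominator = 2 + 5 + 5 + 7 + 7 + 6 = 32
WM = 2709/32 = 84.6562

WM = 84.6562


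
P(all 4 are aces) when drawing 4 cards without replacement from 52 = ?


P(all aces) = (4/52) × (3/51) × (2/50) × (1/49)
= 3.6938e-06

P = 3.6938e-06


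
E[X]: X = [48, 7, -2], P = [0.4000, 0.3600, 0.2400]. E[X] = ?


E[X] = 48*0.4000 + 7*0.3600 - 2*0.2400
= 19.2000 + 2.5200 - 0.4800
= 21.2400

E[X] = 21.2400


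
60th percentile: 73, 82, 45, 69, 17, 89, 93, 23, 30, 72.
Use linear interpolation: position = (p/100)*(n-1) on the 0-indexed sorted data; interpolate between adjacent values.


Sorted: 17, 23, 30, 45, 69, 72, 73, 82, 89, 93
n = 10
Index = 60/100 * 9 = 5.4000
Lower = data[5] = 72, Upper = data[6] = 73
P60 = 72 + 0.4000*(1) = 72.4000

P60 = 72.4000


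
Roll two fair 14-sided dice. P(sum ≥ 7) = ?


Total outcomes = 14×14 = 196
Favorable (sum ≥ 7): 181
P = 181/196 = 0.9235

P = 0.9235


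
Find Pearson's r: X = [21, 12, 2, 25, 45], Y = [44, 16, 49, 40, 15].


Mean X = 21.0000, Mean Y = 32.8000
SD X = 14.380542, SD Y = 14.413882
Cov = -111.000000
r = -111.000000/(14.380542*14.413882) = -0.5355

r = -0.5355


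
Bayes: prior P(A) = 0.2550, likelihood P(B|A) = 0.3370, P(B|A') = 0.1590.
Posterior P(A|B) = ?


P(B) = P(B|A)*P(A) + P(B|A')*P(A')
= 0.3370*0.2550 + 0.1590*0.7450
= 0.085935 + 0.118455 = 0.204390
P(A|B) = 0.085935/0.204390 = 0.4204

P(A|B) = 0.4204


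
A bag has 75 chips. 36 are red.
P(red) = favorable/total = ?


P = 36/75 = 0.4800

P = 0.4800


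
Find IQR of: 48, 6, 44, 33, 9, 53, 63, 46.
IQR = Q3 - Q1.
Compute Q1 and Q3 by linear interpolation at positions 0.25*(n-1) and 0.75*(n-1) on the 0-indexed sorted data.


Sorted: 6, 9, 33, 44, 46, 48, 53, 63
Q1 (25th %ile) = 27.0000
Q3 (75th %ile) = 49.2500
IQR = 49.2500 - 27.0000 = 22.2500

IQR = 22.2500


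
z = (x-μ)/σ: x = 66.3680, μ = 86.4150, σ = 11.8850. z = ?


z = (66.3680 - 86.4150)/11.8850
= -20.0470/11.8850
= -1.6867

z = -1.6867


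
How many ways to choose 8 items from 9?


C(9,8) = 9!/(8! × 1!)
= 362880/(40320 × 1)
= 9

C(9,8) = 9


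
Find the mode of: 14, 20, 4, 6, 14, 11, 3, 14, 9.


Frequencies: 3:1, 4:1, 6:1, 9:1, 11:1, 14:3, 20:1
Max frequency = 3
Mode = 14

Mode = 14


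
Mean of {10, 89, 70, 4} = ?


Sum = 10 + 89 + 70 + 4 = 173
n = 4
Mean = 173/4 = 43.2500

Mean = 43.2500


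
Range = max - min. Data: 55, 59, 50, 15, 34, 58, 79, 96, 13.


Max = 96, Min = 13
Range = 96 - 13 = 83

Range = 83


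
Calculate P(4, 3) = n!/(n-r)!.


P(4,3) = 4!/1!
= 24/1
= 24

P(4,3) = 24


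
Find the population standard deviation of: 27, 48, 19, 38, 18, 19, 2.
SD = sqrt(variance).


Mean = 24.4286
Variance = 192.8163
SD = sqrt(192.8163) = 13.8858

SD = 13.8858


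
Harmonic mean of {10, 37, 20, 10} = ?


Sum of reciprocals = 1/10 + 1/37 + 1/20 + 1/10 = 0.277027
HM = 4/0.277027 = 14.4390

HM = 14.4390


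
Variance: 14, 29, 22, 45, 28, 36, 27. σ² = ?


Mean = 28.7143
Squared deviations: 216.5102, 0.0816, 45.0816, 265.2245, 0.5102, 53.0816, 2.9388
Sum = 583.4286
Variance = 583.4286/7 = 83.3469

Variance = 83.3469


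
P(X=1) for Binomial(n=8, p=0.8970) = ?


C(8,1) = 8
p^1 = 0.897000
(1-p)^7 = 1.229874e-07
P = 8 * 0.897000 * 1.229874e-07 = 8.8256e-07

P(X=1) = 8.8256e-07


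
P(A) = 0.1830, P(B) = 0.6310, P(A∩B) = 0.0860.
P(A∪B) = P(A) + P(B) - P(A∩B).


P(A∪B) = 0.1830 + 0.6310 - 0.0860
= 0.8140 - 0.0860
= 0.7280

P(A∪B) = 0.7280


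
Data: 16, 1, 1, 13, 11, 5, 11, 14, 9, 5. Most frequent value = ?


Frequencies: 1:2, 5:2, 9:1, 11:2, 13:1, 14:1, 16:1
Max frequency = 2
Mode = 1, 5, 11

Mode = 1, 5, 11


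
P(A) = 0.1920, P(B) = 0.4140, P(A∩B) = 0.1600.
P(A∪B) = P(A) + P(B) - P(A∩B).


P(A∪B) = 0.1920 + 0.4140 - 0.1600
= 0.6060 - 0.1600
= 0.4460

P(A∪B) = 0.4460


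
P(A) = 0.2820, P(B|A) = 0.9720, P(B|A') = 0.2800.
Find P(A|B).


P(B) = P(B|A)*P(A) + P(B|A')*P(A')
= 0.9720*0.2820 + 0.2800*0.7180
= 0.274104 + 0.201040 = 0.475144
P(A|B) = 0.274104/0.475144 = 0.5769

P(A|B) = 0.5769


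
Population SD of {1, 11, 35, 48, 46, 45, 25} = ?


Mean = 30.1429
Variance = 293.8367
SD = sqrt(293.8367) = 17.1417

SD = 17.1417


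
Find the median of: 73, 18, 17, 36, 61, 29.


Sorted: 17, 18, 29, 36, 61, 73
n = 6 (even)
Middle values: 29 and 36
Median = (29+36)/2 = 32.5000

Median = 32.5000


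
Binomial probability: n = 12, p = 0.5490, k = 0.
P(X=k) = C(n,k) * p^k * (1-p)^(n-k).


C(12,0) = 1
p^0 = 1.000000
(1-p)^12 = 7.081390e-05
P = 1 * 1.000000 * 7.081390e-05 = 7.0814e-05

P(X=0) = 7.0814e-05


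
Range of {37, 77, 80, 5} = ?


Max = 80, Min = 5
Range = 80 - 5 = 75

Range = 75


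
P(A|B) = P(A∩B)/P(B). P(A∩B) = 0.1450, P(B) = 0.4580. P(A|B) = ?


P(A|B) = 0.1450/0.4580 = 0.3166

P(A|B) = 0.3166


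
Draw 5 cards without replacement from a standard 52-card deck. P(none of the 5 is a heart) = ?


P(no hearts) = (39/52) × (38/51) × (37/50) × (36/49) × (35/48)
= 0.2215

P = 0.2215


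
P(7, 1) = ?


P(7,1) = 7!/6!
= 5040/720
= 7

P(7,1) = 7


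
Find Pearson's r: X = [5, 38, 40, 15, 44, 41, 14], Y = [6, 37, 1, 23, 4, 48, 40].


Mean X = 28.1429, Mean Y = 22.7143
SD X = 14.942065, SD Y = 17.902229
Cov = 7.183673
r = 7.183673/(14.942065*17.902229) = 0.0269

r = 0.0269


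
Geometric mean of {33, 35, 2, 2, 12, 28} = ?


Product = 33 × 35 × 2 × 2 × 12 × 28 = 1552320
GM = 1552320^(1/6) = 10.7604

GM = 10.7604


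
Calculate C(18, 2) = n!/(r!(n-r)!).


C(18,2) = 18!/(2! × 16!)
= 6402373705728000/(2 × 20922789888000)
= 153

C(18,2) = 153


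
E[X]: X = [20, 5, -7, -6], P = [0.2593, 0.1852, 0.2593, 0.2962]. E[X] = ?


E[X] = 20*0.2593 + 5*0.1852 - 7*0.2593 - 6*0.2962
= 5.1860 + 0.9260 - 1.8151 - 1.7772
= 2.5197

E[X] = 2.5197


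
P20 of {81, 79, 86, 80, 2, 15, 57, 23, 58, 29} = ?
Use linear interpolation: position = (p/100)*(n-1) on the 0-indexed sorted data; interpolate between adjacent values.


Sorted: 2, 15, 23, 29, 57, 58, 79, 80, 81, 86
n = 10
Index = 20/100 * 9 = 1.8000
Lower = data[1] = 15, Upper = data[2] = 23
P20 = 15 + 0.8000*(8) = 21.4000

P20 = 21.4000


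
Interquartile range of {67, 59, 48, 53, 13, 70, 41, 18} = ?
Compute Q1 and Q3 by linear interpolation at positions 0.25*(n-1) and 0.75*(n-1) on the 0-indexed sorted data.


Sorted: 13, 18, 41, 48, 53, 59, 67, 70
Q1 (25th %ile) = 35.2500
Q3 (75th %ile) = 61.0000
IQR = 61.0000 - 35.2500 = 25.7500

IQR = 25.7500


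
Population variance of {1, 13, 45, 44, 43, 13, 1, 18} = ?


Mean = 22.2500
Squared deviations: 451.5625, 85.5625, 517.5625, 473.0625, 430.5625, 85.5625, 451.5625, 18.0625
Sum = 2513.5000
Variance = 2513.5000/8 = 314.1875

Variance = 314.1875


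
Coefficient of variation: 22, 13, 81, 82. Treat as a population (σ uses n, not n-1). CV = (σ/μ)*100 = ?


Mean = 49.5000
SD = 32.1598
CV = (32.1598/49.5000)*100 = 64.9692%

CV = 64.9692%


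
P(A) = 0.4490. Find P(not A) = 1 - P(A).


P(not A) = 1 - 0.4490 = 0.5510

P(not A) = 0.5510


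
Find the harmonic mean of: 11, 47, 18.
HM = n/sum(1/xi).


Sum of reciprocals = 1/11 + 1/47 + 1/18 = 0.167741
HM = 3/0.167741 = 17.8847

HM = 17.8847


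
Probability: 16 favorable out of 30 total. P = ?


P = 16/30 = 0.5333

P = 0.5333


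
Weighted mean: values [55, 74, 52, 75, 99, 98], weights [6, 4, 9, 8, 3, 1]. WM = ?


Numerator = 55*6 + 74*4 + 52*9 + 75*8 + 99*3 + 98*1 = 2089
Denominator = 6 + 4 + 9 + 8 + 3 + 1 = 31
WM = 2089/31 = 67.3871

WM = 67.3871


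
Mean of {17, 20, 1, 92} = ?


Sum = 17 + 20 + 1 + 92 = 130
n = 4
Mean = 130/4 = 32.5000

Mean = 32.5000


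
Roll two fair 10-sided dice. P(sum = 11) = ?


Total outcomes = 10×10 = 100
Favorable (sum = 11): 10
P = 10/100 = 0.1000

P = 0.1000


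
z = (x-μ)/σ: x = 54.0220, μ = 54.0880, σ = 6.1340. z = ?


z = (54.0220 - 54.0880)/6.1340
= -0.0660/6.1340
= -0.0108

z = -0.0108


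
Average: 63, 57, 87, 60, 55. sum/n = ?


Sum = 63 + 57 + 87 + 60 + 55 = 322
n = 5
Mean = 322/5 = 64.4000

Mean = 64.4000


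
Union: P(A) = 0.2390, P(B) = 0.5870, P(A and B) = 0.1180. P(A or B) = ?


P(A∪B) = 0.2390 + 0.5870 - 0.1180
= 0.8260 - 0.1180
= 0.7080

P(A∪B) = 0.7080


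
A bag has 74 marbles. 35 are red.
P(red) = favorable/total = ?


P = 35/74 = 0.4730

P = 0.4730


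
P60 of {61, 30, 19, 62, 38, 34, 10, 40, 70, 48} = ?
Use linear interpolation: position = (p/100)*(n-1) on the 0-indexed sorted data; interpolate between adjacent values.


Sorted: 10, 19, 30, 34, 38, 40, 48, 61, 62, 70
n = 10
Index = 60/100 * 9 = 5.4000
Lower = data[5] = 40, Upper = data[6] = 48
P60 = 40 + 0.4000*(8) = 43.2000

P60 = 43.2000
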